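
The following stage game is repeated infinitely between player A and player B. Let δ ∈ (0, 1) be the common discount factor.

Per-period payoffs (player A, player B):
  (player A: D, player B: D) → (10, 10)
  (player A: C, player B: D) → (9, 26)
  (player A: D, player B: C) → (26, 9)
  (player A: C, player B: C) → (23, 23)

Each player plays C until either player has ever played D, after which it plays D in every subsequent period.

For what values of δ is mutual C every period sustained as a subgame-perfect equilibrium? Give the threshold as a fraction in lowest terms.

Under grim trigger the critical discount factor is (T−C)/(T−P) with T = 26, C = 23, P = 10.
δ* = (26−23)/(26−10) = 3/16.

3/16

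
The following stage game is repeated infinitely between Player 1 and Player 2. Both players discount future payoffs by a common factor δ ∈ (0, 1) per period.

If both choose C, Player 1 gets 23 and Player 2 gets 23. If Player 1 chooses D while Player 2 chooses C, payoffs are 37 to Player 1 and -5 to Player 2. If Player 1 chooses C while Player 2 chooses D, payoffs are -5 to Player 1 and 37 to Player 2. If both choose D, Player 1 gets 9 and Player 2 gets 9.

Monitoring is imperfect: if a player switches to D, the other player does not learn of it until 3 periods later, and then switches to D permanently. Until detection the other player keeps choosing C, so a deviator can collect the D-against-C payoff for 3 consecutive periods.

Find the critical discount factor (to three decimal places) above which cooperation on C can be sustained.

Deviating for the 3 undetected periods gains 37−23 = 14 per period over cooperation, then loses 23−9 = 14 per period forever once punishment starts.
Gain: 14(1 + δ + … + δ^2); loss: 14·δ^3/(1−δ).
No profitable deviation ⇔ 14(1−δ^3) ≤ 14·δ^3, i.e. δ^3 ≥ 14/(14+14) = 1/2.
Hence δ ≥ (1/2)^(1/3) ≈ 0.794.

0.794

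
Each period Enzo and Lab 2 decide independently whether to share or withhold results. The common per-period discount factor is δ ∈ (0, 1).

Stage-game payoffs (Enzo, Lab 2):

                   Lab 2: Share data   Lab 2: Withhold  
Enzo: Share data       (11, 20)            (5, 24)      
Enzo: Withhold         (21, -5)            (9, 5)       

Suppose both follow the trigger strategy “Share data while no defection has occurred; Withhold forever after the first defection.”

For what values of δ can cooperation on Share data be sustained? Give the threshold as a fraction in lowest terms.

5/6

For Enzo: deviation gain 21−11 = 10, per-period punishment loss 11−9 = 2. IC gives δ ≥ 10/12 = 5/6.
For Lab 2: gain 4, loss 15 per period, so δ ≥ 4/19.
The tighter constraint is Enzo's, so cooperation needs δ ≥ 5/6.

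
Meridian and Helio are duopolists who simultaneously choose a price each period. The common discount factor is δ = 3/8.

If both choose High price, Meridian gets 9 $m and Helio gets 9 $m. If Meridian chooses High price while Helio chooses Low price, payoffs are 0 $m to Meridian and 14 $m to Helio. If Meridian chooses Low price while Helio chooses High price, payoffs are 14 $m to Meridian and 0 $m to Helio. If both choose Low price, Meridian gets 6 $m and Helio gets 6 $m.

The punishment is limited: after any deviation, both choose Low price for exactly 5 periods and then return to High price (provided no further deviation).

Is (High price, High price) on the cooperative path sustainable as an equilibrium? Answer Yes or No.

IC: δ+…+δ^5 ≥ (14−9)/(9−6) = 5/3.
At δ = 3/8: partial sum = 0.5956 < 1.6667. Cooperation not sustainable.

No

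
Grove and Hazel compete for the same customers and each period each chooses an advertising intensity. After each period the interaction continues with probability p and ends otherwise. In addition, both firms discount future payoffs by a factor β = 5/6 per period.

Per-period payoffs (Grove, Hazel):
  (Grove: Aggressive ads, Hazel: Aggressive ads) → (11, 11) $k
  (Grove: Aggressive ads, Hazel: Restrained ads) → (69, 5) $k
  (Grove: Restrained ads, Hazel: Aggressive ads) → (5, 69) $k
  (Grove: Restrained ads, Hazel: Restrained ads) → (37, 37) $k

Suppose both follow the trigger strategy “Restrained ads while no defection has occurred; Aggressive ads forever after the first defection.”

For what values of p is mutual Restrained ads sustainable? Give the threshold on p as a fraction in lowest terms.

96/145

Expected continuation weight on next period's payoff is β·p = 5/6·p, which plays the role of the discount factor.
Cooperation requires 5/6·p ≥ (69−37)/(69−11) = 16/29, hence p ≥ 96/145.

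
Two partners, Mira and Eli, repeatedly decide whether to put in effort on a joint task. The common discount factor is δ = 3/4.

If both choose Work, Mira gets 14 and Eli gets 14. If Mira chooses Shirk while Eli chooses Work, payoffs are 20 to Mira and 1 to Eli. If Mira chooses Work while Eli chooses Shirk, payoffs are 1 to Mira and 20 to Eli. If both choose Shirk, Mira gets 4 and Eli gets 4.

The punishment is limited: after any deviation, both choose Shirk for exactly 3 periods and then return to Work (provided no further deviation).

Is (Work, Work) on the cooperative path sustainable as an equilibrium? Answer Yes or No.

IC: δ+…+δ^3 ≥ (20−14)/(14−4) = 3/5.
At δ = 3/4: partial sum = 1.7344 ≥ 0.6000. Cooperation sustainable.

Yes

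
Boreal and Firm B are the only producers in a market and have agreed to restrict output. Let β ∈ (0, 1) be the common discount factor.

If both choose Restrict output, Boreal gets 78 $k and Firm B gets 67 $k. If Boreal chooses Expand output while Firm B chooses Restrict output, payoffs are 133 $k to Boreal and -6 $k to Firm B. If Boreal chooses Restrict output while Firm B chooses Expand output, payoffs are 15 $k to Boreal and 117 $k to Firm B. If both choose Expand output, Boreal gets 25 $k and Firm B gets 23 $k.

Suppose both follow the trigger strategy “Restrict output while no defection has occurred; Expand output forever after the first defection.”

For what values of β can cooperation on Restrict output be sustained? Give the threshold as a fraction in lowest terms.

25/47

Boreal's threshold: (133−78)/(133−25) = 55/108.
Firm B's threshold: (117−67)/(117−23) = 25/47.
55/108 < 25/47, so Firm B binds and β* = 25/47.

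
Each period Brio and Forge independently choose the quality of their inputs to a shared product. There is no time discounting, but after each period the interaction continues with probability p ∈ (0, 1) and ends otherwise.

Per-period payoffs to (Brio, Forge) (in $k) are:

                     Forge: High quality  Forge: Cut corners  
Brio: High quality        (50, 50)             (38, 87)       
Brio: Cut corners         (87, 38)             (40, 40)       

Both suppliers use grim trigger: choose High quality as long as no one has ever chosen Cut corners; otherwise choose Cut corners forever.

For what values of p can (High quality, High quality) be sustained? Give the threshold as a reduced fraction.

37/47

Expected cooperation value is 50 + p·50 + p²·50 + … = 50/(1−p); deviation gives 87 + p·40/(1−p).
50 ≥ 87(1−p) + 40p ⇒ 47p ≥ 37 ⇒ p ≥ 37/47.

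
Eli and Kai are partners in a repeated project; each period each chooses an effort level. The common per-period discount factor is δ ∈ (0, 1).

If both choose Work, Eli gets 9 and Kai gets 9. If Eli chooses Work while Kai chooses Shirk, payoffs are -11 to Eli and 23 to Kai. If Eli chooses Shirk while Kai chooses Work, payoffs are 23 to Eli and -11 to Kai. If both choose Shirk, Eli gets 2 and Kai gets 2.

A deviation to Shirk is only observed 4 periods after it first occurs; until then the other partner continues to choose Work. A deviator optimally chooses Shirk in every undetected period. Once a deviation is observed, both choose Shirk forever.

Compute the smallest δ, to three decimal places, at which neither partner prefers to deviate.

0.904

A deviator earns 23 for 4 periods, then 2 forever; cooperating earns 9 forever. Multiplying the IC by (1−δ):
9 ≥ 23(1−δ^4) + 2δ^4, so 21·δ^4 ≥ 14 and δ^4 ≥ 2/3.
δ ≥ (2/3)^(1/4) ≈ 0.904.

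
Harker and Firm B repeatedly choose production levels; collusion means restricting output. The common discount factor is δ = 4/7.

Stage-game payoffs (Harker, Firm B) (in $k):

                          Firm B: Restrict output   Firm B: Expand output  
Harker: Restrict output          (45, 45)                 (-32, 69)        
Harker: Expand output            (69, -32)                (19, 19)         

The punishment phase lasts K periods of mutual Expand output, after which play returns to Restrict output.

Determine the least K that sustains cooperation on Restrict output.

3

IC: δ(1−δ^K)/(1−δ) ≥ (69−45)/(45−19) = 12/13.
With δ = 4/7: need 1 − δ^K ≥ 12/13·(1−4/7)/(4/7), i.e. δ^K ≤ 0.3077.
Since (4/7)^2 = 0.3265 and (4/7)^3 = 0.1866, the smallest such K is 3.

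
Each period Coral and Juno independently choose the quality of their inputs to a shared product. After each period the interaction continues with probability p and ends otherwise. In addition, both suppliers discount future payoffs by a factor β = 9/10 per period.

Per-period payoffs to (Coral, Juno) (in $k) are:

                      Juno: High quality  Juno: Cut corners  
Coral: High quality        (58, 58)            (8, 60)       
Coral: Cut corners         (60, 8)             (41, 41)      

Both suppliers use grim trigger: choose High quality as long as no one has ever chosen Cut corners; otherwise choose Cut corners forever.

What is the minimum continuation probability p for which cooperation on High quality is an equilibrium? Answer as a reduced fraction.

With continuation probability p and discount β, the effective per-period discount factor is βp.
Grim-trigger IC: βp ≥ (60−58)/(60−41) = 2/19.
So p ≥ (2/19)/(9/10) = 20/171.

20/171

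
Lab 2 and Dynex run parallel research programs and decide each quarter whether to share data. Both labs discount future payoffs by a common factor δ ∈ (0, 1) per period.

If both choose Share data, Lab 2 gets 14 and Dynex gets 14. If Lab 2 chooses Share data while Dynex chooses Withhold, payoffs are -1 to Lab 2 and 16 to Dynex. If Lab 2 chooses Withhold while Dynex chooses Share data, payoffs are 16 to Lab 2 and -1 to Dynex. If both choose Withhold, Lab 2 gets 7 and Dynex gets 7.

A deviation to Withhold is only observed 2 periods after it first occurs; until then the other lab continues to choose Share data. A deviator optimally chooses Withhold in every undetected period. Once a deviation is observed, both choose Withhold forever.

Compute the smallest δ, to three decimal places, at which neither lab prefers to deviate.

Deviating for the 2 undetected periods gains 16−14 = 2 per period over cooperation, then loses 14−7 = 7 per period forever once punishment starts.
Gain: 2(1 + δ + … + δ^1); loss: 7·δ^2/(1−δ).
No profitable deviation ⇔ 2(1−δ^2) ≤ 7·δ^2, i.e. δ^2 ≥ 2/(2+7) = 2/9.
Hence δ ≥ (2/9)^(1/2) ≈ 0.471.

0.471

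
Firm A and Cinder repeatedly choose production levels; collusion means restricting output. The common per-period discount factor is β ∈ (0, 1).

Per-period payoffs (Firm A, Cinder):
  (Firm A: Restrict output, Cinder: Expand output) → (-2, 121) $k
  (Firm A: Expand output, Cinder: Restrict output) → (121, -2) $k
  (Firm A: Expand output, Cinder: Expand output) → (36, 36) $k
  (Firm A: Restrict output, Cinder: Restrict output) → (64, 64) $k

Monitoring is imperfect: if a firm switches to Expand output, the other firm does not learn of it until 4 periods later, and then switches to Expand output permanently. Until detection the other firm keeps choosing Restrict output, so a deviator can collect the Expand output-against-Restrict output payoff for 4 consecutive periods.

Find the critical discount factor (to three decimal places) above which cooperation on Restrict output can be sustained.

A deviator earns 121 for 4 periods, then 36 forever; cooperating earns 64 forever. Multiplying the IC by (1−β):
64 ≥ 121(1−β^4) + 36β^4, so 85·β^4 ≥ 57 and β^4 ≥ 57/85.
β ≥ (57/85)^(1/4) ≈ 0.905.

0.905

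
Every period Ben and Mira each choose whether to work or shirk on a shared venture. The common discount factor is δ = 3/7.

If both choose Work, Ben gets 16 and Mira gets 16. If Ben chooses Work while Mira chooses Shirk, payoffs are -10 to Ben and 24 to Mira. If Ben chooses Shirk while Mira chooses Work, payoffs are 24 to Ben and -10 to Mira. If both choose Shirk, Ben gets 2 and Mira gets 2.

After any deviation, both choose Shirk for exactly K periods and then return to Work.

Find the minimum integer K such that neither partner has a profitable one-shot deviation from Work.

Need Σ_{k=1}^{K} δ^k ≥ (24−16)/(16−2) = 0.5714 at δ = 3/7.
At K = 1 the sum is 0.4286 < 0.5714; at K = 2 it is 0.6122 ≥ 0.5714.
So the minimum punishment length is K = 2.

2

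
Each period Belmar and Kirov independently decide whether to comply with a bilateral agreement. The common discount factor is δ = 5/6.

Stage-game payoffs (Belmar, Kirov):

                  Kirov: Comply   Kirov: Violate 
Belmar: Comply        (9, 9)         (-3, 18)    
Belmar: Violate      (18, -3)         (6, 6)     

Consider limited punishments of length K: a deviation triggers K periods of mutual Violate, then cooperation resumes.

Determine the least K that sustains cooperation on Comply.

Need Σ_{k=1}^{K} δ^k ≥ (18−9)/(9−6) = 3.0000 at δ = 5/6.
At K = 5 the sum is 2.9906 < 3.0000; at K = 6 it is 3.3255 ≥ 3.0000.
So the minimum punishment length is K = 6.

6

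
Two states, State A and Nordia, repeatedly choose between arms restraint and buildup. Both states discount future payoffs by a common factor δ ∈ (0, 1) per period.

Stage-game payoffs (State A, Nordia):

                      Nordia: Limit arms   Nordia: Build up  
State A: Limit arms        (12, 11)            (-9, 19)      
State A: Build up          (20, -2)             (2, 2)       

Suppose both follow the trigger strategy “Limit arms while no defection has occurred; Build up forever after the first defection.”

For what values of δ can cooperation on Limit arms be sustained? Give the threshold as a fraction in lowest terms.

8/17

State A: cooperation gives 12 each period; deviation gives 20 once then 2 forever.
  12/(1−δ) ≥ 20 + 2δ/(1−δ) ⇒ δ ≥ 8/18 = 4/9.
Nordia: cooperation gives 11 each period; deviation gives 19 once then 2 forever.
  δ ≥ 8/17.
Both must hold, so the binding constraint is Nordia's: δ ≥ 8/17.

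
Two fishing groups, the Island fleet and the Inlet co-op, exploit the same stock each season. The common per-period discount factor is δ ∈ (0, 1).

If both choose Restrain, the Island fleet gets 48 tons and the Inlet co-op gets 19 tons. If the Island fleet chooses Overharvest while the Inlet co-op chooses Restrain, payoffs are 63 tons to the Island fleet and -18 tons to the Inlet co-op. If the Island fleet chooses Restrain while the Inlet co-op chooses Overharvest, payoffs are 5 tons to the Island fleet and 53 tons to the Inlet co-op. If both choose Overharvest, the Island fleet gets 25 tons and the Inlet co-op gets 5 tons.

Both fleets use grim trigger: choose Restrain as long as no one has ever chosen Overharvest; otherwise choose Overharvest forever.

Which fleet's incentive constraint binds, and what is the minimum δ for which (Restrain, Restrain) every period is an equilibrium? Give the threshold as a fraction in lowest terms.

the Island fleet's threshold: (63−48)/(63−25) = 15/38.
the Inlet co-op's threshold: (53−19)/(53−5) = 17/24.
15/38 < 17/24, so the Inlet co-op binds and δ* = 17/24.

the Inlet co-op; δ ≥ 17/24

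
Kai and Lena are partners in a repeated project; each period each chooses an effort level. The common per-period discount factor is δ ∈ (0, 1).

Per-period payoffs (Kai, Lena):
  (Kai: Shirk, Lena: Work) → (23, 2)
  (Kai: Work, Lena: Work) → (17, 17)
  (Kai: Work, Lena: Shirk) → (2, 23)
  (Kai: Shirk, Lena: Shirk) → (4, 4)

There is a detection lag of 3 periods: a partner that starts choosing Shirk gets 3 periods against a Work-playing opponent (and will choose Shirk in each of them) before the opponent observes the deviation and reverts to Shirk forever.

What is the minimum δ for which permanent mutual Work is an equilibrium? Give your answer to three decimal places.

The best deviation is to choose Shirk for all 3 undetected periods, earning 23 each, then 4 forever once detected.
Deviation value: 23(1−δ^3)/(1−δ) + 4δ^3/(1−δ); cooperation value: 17/(1−δ).
IC: 17 ≥ 23(1−δ^3) + 4δ^3 = 23 − 19δ^3.
So δ^3 ≥ 6/19, giving δ ≥ (6/19)^(1/3) ≈ 0.681.

0.681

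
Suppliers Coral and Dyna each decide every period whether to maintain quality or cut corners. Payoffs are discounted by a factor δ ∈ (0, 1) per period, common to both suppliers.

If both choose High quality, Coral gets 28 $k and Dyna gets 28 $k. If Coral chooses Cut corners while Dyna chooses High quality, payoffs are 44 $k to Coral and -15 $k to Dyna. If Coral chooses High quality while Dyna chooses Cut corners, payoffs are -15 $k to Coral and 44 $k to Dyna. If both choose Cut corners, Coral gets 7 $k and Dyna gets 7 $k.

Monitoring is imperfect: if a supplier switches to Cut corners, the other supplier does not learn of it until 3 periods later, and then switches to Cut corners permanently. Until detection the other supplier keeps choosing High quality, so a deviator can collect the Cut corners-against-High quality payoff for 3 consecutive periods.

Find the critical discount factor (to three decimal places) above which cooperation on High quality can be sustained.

A deviator earns 44 for 3 periods, then 7 forever; cooperating earns 28 forever. Multiplying the IC by (1−δ):
28 ≥ 44(1−δ^3) + 7δ^3, so 37·δ^3 ≥ 16 and δ^3 ≥ 16/37.
δ ≥ (16/37)^(1/3) ≈ 0.756.

0.756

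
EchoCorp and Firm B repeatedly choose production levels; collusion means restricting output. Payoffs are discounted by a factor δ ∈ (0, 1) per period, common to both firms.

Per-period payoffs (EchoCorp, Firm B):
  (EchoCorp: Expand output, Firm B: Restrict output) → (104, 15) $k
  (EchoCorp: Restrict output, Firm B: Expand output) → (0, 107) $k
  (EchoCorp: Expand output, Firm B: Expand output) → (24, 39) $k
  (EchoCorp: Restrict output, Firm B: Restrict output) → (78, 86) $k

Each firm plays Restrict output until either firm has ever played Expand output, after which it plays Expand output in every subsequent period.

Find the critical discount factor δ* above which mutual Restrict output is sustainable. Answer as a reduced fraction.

13/40

EchoCorp: cooperation gives 78 each period; deviation gives 104 once then 24 forever.
  78/(1−δ) ≥ 104 + 24δ/(1−δ) ⇒ δ ≥ 26/80 = 13/40.
Firm B: cooperation gives 86 each period; deviation gives 107 once then 39 forever.
  δ ≥ 21/68.
Both must hold, so the binding constraint is EchoCorp's: δ ≥ 13/40.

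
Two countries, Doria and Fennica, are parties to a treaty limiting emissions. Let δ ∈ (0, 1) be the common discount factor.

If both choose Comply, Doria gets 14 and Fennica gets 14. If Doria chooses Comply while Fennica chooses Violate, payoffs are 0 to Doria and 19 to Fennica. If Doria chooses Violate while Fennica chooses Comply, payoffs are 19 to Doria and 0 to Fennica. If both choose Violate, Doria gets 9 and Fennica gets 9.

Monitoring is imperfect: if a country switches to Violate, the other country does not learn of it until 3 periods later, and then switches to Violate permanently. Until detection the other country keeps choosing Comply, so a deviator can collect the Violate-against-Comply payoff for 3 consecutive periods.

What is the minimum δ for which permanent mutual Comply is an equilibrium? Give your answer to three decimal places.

0.794

Deviating for the 3 undetected periods gains 19−14 = 5 per period over cooperation, then loses 14−9 = 5 per period forever once punishment starts.
Gain: 5(1 + δ + … + δ^2); loss: 5·δ^3/(1−δ).
No profitable deviation ⇔ 5(1−δ^3) ≤ 5·δ^3, i.e. δ^3 ≥ 5/(5+5) = 1/2.
Hence δ ≥ (1/2)^(1/3) ≈ 0.794.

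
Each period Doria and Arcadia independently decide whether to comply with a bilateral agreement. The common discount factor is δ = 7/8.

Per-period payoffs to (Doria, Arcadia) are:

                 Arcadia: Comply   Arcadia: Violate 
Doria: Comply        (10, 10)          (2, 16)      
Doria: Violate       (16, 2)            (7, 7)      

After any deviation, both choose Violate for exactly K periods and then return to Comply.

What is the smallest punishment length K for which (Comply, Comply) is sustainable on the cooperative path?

3

Need Σ_{k=1}^{K} δ^k ≥ (16−10)/(10−7) = 2.0000 at δ = 7/8.
At K = 2 the sum is 1.6406 < 2.0000; at K = 3 it is 2.3105 ≥ 2.0000.
So the minimum punishment length is K = 3.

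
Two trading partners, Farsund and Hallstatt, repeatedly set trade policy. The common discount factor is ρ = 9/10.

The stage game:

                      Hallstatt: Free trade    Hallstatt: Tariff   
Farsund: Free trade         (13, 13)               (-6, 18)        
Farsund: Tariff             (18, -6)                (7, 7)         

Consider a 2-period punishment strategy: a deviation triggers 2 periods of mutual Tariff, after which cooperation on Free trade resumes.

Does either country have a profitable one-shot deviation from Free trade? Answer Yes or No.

A one-shot deviation gives 18 now, then 7 for 2 periods, then back to 13.
Gain from deviating: (18−13) today; loss: (13−7) in each of the next 2 periods.
No-deviation condition: (13−7)(ρ+…+ρ^2) ≥ 18−13, i.e. ρ+…+ρ^2 ≥ 5/6.
At ρ = 9/10: ρ+…+ρ^2 = 1.7100 ≥ 0.8333.
So cooperation is sustainable.

No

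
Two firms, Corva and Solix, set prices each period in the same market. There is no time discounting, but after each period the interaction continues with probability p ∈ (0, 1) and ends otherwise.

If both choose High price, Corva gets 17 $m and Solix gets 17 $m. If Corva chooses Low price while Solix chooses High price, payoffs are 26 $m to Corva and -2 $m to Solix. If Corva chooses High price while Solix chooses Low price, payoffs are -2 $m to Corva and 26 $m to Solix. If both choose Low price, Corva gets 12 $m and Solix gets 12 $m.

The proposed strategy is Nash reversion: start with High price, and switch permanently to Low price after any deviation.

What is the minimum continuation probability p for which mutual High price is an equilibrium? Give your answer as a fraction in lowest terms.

With no time discounting, the continuation probability p plays the role of the discount factor.
Grim-trigger IC: 17/(1−p) ≥ 26 + 12p/(1−p) ⇒ p ≥ (26−17)/(26−12) = 9/14.

9/14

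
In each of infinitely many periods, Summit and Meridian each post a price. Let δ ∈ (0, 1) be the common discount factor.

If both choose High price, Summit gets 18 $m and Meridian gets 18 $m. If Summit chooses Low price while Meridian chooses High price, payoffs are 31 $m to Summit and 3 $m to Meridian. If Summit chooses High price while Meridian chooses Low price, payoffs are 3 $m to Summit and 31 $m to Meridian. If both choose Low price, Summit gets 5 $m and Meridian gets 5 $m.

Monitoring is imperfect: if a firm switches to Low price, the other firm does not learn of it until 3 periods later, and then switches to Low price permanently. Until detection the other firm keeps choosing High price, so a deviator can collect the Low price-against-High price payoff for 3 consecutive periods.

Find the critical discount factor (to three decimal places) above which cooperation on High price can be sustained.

The best deviation is to choose Low price for all 3 undetected periods, earning 31 each, then 5 forever once detected.
Deviation value: 31(1−δ^3)/(1−δ) + 5δ^3/(1−δ); cooperation value: 18/(1−δ).
IC: 18 ≥ 31(1−δ^3) + 5δ^3 = 31 − 26δ^3.
So δ^3 ≥ 13/26 = 1/2, giving δ ≥ (1/2)^(1/3) ≈ 0.794.

0.794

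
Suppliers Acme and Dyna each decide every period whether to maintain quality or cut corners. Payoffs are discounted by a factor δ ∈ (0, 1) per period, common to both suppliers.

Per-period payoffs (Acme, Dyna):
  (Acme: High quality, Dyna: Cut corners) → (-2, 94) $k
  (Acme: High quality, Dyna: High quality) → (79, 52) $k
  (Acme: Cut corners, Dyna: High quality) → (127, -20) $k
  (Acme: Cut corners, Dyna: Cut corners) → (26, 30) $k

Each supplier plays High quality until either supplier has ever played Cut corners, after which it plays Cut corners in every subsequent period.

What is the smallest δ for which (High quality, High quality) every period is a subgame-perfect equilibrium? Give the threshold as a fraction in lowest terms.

21/32

Acme's threshold: (127−79)/(127−26) = 48/101.
Dyna's threshold: (94−52)/(94−30) = 21/32.
48/101 < 21/32, so Dyna binds and δ* = 21/32.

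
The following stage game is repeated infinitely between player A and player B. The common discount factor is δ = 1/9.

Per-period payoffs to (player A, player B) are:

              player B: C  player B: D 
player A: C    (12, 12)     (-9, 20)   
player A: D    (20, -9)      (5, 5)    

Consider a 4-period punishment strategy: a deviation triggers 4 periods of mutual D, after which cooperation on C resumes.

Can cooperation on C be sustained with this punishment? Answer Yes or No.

No

A one-shot deviation gives 20 now, then 5 for 4 periods, then back to 12.
Gain from deviating: (20−12) today; loss: (12−5) in each of the next 4 periods.
No-deviation condition: (12−5)(δ+…+δ^4) ≥ 20−12, i.e. δ+…+δ^4 ≥ 8/7.
At δ = 1/9: δ+…+δ^4 = 0.1250 < 1.1429.
So cooperation is not sustainable.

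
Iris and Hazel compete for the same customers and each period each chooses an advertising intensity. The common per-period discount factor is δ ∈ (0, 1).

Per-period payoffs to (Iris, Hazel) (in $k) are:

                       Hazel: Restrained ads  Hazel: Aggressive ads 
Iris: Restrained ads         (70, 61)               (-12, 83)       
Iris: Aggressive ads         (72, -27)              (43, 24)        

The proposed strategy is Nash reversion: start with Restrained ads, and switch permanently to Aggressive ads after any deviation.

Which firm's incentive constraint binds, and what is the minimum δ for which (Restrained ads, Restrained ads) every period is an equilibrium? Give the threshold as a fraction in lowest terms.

Iris: cooperation gives 70 each period; deviation gives 72 once then 43 forever.
  70/(1−δ) ≥ 72 + 43δ/(1−δ) ⇒ δ ≥ 2/29.
Hazel: cooperation gives 61 each period; deviation gives 83 once then 24 forever.
  δ ≥ 22/59.
Both must hold, so the binding constraint is Hazel's: δ ≥ 22/59.

Hazel; δ ≥ 22/59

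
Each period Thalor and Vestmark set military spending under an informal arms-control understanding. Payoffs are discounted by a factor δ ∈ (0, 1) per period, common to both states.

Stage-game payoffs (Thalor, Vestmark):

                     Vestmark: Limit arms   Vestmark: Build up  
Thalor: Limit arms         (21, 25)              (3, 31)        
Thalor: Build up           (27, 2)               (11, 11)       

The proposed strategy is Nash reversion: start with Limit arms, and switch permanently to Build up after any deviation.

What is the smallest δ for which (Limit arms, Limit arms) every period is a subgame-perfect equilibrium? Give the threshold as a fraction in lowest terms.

3/8

For Thalor: deviation gain 27−21 = 6, per-period punishment loss 21−11 = 10. IC gives δ ≥ 6/16 = 3/8.
For Vestmark: gain 6, loss 14 per period, so δ ≥ 6/20 = 3/10.
The tighter constraint is Thalor's, so cooperation needs δ ≥ 3/8.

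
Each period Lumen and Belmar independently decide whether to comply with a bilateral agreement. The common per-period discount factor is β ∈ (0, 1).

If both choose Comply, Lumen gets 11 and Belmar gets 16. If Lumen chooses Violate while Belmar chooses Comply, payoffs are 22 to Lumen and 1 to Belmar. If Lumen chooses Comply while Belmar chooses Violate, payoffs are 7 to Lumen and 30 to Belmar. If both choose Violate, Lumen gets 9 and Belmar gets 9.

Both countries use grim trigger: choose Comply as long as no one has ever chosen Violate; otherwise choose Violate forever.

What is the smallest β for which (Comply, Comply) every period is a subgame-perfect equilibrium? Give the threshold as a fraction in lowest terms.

11/13

Lumen: cooperation gives 11 each period; deviation gives 22 once then 9 forever.
  11/(1−β) ≥ 22 + 9β/(1−β) ⇒ β ≥ 11/13.
Belmar: cooperation gives 16 each period; deviation gives 30 once then 9 forever.
  β ≥ 14/21 = 2/3.
Both must hold, so the binding constraint is Lumen's: β ≥ 11/13.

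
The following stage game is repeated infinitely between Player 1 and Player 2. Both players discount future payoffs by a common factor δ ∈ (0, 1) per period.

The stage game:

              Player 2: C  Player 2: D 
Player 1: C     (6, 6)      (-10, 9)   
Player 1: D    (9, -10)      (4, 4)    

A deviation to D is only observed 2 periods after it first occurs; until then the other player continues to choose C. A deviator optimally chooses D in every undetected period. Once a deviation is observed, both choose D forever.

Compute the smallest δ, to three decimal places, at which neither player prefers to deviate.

0.775

Deviating for the 2 undetected periods gains 9−6 = 3 per period over cooperation, then loses 6−4 = 2 per period forever once punishment starts.
Gain: 3(1 + δ + … + δ^1); loss: 2·δ^2/(1−δ).
No profitable deviation ⇔ 3(1−δ^2) ≤ 2·δ^2, i.e. δ^2 ≥ 3/(3+2) = 3/5.
Hence δ ≥ (3/5)^(1/2) ≈ 0.775.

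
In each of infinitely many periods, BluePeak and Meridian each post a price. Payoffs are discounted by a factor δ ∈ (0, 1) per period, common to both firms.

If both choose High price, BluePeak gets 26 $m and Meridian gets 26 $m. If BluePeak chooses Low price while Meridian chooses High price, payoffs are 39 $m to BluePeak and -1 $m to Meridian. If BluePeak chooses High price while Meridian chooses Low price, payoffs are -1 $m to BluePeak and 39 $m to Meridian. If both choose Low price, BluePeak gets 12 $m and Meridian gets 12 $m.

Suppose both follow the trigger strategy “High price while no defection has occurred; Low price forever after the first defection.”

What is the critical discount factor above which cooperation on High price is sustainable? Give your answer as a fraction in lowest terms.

13/27

Under grim trigger the critical discount factor is (T−C)/(T−P) with T = 39, C = 26, P = 12.
δ* = (39−26)/(39−12) = 13/27.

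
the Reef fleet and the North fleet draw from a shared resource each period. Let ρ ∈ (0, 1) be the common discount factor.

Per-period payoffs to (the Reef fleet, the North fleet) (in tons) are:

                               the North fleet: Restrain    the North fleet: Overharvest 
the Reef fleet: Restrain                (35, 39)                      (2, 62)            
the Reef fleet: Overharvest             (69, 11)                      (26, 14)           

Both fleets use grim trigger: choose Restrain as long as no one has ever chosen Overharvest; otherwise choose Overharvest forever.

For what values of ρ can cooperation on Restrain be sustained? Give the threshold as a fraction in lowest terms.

34/43

the Reef fleet: cooperation gives 35 each period; deviation gives 69 once then 26 forever.
  35/(1−ρ) ≥ 69 + 26ρ/(1−ρ) ⇒ ρ ≥ 34/43.
the North fleet: cooperation gives 39 each period; deviation gives 62 once then 14 forever.
  ρ ≥ 23/48.
Both must hold, so the binding constraint is the Reef fleet's: ρ ≥ 34/43.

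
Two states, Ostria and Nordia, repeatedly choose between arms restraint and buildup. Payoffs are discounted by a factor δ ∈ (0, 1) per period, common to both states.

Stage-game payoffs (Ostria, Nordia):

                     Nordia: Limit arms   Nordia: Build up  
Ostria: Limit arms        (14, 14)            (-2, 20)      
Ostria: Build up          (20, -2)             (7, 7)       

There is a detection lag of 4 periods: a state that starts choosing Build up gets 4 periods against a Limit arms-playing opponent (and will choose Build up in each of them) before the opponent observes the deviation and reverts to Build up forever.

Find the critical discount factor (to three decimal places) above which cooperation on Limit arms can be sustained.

Deviating for the 4 undetected periods gains 20−14 = 6 per period over cooperation, then loses 14−7 = 7 per period forever once punishment starts.
Gain: 6(1 + δ + … + δ^3); loss: 7·δ^4/(1−δ).
No profitable deviation ⇔ 6(1−δ^4) ≤ 7·δ^4, i.e. δ^4 ≥ 6/(6+7) = 6/13.
Hence δ ≥ (6/13)^(1/4) ≈ 0.824.

0.824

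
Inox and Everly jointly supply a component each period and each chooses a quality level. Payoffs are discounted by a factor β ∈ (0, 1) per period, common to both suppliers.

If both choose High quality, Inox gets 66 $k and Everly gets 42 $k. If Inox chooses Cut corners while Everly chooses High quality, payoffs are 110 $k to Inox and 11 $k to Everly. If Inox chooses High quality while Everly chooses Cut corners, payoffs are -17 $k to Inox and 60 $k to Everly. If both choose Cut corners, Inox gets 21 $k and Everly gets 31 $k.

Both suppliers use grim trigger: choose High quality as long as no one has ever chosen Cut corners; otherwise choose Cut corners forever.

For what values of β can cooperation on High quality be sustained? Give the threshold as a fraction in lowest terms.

Inox's threshold: (110−66)/(110−21) = 44/89.
Everly's threshold: (60−42)/(60−31) = 18/29.
44/89 < 18/29, so Everly binds and β* = 18/29.

18/29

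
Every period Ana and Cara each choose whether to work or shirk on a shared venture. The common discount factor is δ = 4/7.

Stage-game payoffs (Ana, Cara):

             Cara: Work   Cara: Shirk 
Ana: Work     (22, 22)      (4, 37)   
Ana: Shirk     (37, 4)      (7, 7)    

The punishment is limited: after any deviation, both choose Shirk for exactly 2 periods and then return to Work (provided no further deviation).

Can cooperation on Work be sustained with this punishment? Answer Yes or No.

Comparing payoff streams over the 3 periods until play realigns: cooperate → 22(1+δ+…+δ^2); deviate → 37 + 7(δ+…+δ^2).
Cooperation is sustained iff (22−7)(δ+…+δ^2) ≥ 37−22.
δ+…+δ^2 = 4/7·(1−(4/7)^2)/(1−4/7) = 0.8980, and (37−22)/(22−7) = 1.0000.
0.8980 < 1.0000, so cooperation is not sustainable.

No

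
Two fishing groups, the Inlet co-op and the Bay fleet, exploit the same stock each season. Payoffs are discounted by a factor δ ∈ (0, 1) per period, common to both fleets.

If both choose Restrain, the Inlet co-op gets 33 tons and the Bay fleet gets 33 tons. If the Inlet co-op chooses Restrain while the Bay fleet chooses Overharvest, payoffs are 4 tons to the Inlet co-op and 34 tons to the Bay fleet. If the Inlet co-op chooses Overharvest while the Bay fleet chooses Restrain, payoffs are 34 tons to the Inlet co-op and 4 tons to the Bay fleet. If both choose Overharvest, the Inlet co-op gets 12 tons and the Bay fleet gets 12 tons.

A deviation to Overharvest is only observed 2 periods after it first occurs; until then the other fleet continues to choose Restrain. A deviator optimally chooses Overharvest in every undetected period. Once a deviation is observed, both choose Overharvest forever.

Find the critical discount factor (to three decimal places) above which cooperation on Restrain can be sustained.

A deviator earns 34 for 2 periods, then 12 forever; cooperating earns 33 forever. Multiplying the IC by (1−δ):
33 ≥ 34(1−δ^2) + 12δ^2, so 22·δ^2 ≥ 1 and δ^2 ≥ 1/22.
δ ≥ (1/22)^(1/2) ≈ 0.213.

0.213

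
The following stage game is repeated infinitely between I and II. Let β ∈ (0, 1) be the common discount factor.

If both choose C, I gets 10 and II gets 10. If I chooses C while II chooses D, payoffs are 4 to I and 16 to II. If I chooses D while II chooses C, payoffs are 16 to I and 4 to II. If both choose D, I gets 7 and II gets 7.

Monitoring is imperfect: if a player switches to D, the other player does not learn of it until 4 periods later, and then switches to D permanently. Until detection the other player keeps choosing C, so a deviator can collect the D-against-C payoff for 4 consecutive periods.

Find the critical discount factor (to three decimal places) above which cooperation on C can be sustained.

Deviating for the 4 undetected periods gains 16−10 = 6 per period over cooperation, then loses 10−7 = 3 per period forever once punishment starts.
Gain: 6(1 + β + … + β^3); loss: 3·β^4/(1−β).
No profitable deviation ⇔ 6(1−β^4) ≤ 3·β^4, i.e. β^4 ≥ 6/(6+3) = 2/3.
Hence β ≥ (2/3)^(1/4) ≈ 0.904.

0.904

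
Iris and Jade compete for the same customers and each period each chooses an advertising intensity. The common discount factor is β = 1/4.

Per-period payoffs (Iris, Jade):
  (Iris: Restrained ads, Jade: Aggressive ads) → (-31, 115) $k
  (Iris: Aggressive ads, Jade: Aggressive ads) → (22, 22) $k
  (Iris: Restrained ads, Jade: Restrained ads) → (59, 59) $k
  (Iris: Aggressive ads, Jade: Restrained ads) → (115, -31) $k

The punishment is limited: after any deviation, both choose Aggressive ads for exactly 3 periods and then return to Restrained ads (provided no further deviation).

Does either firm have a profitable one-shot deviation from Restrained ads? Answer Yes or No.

Yes

A one-shot deviation gives 115 now, then 22 for 3 periods, then back to 59.
Gain from deviating: (115−59) today; loss: (59−22) in each of the next 3 periods.
No-deviation condition: (59−22)(β+…+β^3) ≥ 115−59, i.e. β+…+β^3 ≥ 56/37.
At β = 1/4: β+…+β^3 = 0.3281 < 1.5135.
So cooperation is not sustainable.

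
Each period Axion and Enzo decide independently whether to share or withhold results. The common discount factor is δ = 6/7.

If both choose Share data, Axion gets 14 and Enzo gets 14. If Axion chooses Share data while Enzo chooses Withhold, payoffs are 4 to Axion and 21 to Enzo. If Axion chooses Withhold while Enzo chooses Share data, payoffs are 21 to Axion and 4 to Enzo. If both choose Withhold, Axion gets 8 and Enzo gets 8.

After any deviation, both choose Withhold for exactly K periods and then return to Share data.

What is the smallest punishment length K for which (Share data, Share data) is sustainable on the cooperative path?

2

No profitable deviation requires (14−8)(δ+…+δ^K) ≥ 21−14, i.e. δ+…+δ^K ≥ 7/6 ≈ 1.1667.
With δ = 6/7, the partial sums are K=1: 0.8571, K=2: 1.5918.
K = 2 is the first length at which the sum reaches 1.1667.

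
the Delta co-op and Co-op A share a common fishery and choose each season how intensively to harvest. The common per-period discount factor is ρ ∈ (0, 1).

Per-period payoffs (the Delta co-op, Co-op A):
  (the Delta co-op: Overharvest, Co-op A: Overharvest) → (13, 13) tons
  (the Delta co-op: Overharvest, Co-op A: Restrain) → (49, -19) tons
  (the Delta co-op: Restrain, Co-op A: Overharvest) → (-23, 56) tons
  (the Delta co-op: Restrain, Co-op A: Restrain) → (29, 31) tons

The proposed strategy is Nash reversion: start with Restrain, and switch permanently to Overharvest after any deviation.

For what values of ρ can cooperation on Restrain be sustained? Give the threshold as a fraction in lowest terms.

25/43

For the Delta co-op: deviation gain 49−29 = 20, per-period punishment loss 29−13 = 16. IC gives ρ ≥ 20/36 = 5/9.
For Co-op A: gain 25, loss 18 per period, so ρ ≥ 25/43.
The tighter constraint is Co-op A's, so cooperation needs ρ ≥ 25/43.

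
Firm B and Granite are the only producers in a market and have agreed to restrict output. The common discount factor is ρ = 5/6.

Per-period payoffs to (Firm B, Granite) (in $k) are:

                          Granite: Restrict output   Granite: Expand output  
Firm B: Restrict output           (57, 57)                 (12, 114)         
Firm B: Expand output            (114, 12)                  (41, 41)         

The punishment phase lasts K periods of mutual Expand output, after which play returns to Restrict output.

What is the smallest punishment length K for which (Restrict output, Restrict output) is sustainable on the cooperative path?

IC: ρ(1−ρ^K)/(1−ρ) ≥ (114−57)/(57−41) = 57/16.
With ρ = 5/6: need 1 − ρ^K ≥ 57/16·(1−5/6)/(5/6), i.e. ρ^K ≤ 0.2875.
Since (5/6)^6 = 0.3349 and (5/6)^7 = 0.2791, the smallest such K is 7.

7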